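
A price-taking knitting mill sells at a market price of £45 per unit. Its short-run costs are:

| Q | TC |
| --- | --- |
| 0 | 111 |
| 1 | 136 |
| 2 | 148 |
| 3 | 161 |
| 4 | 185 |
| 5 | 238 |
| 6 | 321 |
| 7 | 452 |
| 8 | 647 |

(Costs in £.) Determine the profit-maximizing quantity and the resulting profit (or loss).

Q = 4; profit = -£5

Tabulate TR − TC: Q=0: -111; Q=1: -91; Q=2: -58; Q=3: -26; Q=4: -5; Q=5: -13; Q=6: -51; Q=7: -137; Q=8: -287.
Profit is maximized at Q = 4. AVC there is 74/4 = £18.50 ≤ P, so producing beats shutting down (which would give -£111).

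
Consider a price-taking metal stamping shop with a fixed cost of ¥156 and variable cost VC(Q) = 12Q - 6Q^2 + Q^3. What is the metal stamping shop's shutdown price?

¥3 per unit

Short-run supply begins at min AVC. From VC = 12Q - 6Q^2 + Q^3, AVC = 12 - 6Q + Q^2.
At the minimum of AVC, MC = AVC. MC = 12 - 12Q + 3Q^2; setting MC = AVC gives 2Q^2 - 6Q = 0, so Q = 3. min AVC = 3.
The firm shuts down for any P below ¥3.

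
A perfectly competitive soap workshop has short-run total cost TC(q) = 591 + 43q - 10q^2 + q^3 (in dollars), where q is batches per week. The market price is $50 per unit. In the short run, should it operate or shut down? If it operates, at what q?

Produce at q = 7

From TC, MC = TC'(q) = 43 - 20q + 3q^2 and AVC = VC/q = 43 - 10q + q^2.
The AVC parabola has its vertex at q = 10/2 = 5, where AVC = 43 - 10·5 + 5^2 = $18.
P = $50 exceeds min AVC = $18, so the firm stays open.
Solving P = MC: -7 - 20q + 3q^2 = 0 ⇒ q = -1/3 or 7. On the upward-sloping branch, q* = 7.
Check: AVC at q = 7 is $22 ≤ P, so revenue covers variable cost.
Profit = P·q − TC = 50·7 − 745 = -$395, a loss, but smaller than the $591 fixed cost the firm would lose by shutting down.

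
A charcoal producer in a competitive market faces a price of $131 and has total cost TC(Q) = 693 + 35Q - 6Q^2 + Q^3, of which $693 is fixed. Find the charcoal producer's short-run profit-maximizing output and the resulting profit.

AVC = 35 - 6Q + Q^2 has its minimum $26 at Q = 3; price $131 clears that bar, so the firm operates.
With MC = 35 - 12Q + 3Q^2, P = MC on the upward-sloping part at Q* = 8.
TR = 131·8 = 1048. TC = 693 + 408 = 1101. Profit = 1048 − 1101 = -$53.
Shutting down would mean losing the fixed cost of $693, so operating at a loss of $53 is better by $640.

Profit = -$53 at Q = 8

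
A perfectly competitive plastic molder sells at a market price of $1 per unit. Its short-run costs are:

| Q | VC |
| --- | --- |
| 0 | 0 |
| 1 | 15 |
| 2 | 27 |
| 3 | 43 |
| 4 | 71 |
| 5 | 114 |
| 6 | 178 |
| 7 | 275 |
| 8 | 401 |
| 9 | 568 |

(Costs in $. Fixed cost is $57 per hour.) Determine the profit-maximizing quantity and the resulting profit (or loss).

Q = 0 (shut down); profit = -$57

Profit at each row (π = 1Q − TC): Q=0: -57; Q=1: -71; Q=2: -82; Q=3: -97; Q=4: -124; Q=5: -166; Q=6: -229; Q=7: -325; Q=8: -450; Q=9: -616.
Profit is highest at Q = 0. Equivalently, the lowest AVC in the table is 27/2 ≈ $13.50 at Q = 2, and P = $1 falls below it — price never covers variable cost, so the firm shuts down and loses only its fixed cost.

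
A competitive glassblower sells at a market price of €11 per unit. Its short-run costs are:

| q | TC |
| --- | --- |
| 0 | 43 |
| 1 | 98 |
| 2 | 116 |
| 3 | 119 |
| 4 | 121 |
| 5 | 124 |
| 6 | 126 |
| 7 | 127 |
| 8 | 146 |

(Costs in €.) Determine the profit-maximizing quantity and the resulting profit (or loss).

Tabulate TR − TC: q=0: -43; q=1: -87; q=2: -94; q=3: -86; q=4: -77; q=5: -69; q=6: -60; q=7: -50; q=8: -58.
Profit is highest at q = 0. Equivalently, the lowest AVC in the table is 84/7 ≈ €12 at q = 7, and P = €11 falls below it — price never covers variable cost, so the firm shuts down and loses only its fixed cost.

q = 0 (shut down); profit = -€43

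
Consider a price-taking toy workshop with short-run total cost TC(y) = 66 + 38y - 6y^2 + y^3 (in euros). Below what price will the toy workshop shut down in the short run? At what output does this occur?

The firm shuts down when price falls below the minimum of average variable cost. AVC = VC/y = 38 - 6y + y^2.
At the minimum of AVC, MC = AVC. MC = 38 - 12y + 3y^2; setting MC = AVC gives 2y^2 - 6y = 0, so y = 3. min AVC = 29.
The firm shuts down for any P below €29.

€29 per unit, at y = 3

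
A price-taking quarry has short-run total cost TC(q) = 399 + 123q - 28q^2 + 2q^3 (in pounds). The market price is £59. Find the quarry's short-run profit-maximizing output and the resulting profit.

Profit = -£143 at q = 8

AVC = 123 - 28q + 2q^2 has its minimum £25 at q = 7; price £59 clears that bar, so the firm operates.
With MC = 123 - 56q + 6q^2, P = MC on the upward-sloping part at q* = 8.
TR = 59·8 = 472. TC = 399 + 216 = 615. Profit = 472 − 615 = -£143.
By producing, the firm covers all variable cost plus £256 of fixed cost; shutting down would lose the full £399.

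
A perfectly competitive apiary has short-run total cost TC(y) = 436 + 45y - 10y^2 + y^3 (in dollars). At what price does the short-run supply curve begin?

The firm shuts down when price falls below the minimum of average variable cost. AVC = VC/y = 45 - 10y + y^2.
dAVC/dy = -10 + 2y = 0 gives y = 5. min AVC = 45 - 10·5 + 5^2 = 20.
The firm shuts down for any P below $20.

$20 per unit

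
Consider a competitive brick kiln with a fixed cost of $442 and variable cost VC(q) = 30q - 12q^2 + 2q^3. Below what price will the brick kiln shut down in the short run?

$12 per unit

Short-run supply begins at min AVC. From VC = 30q - 12q^2 + 2q^3, AVC = 30 - 12q + 2q^2.
At the minimum of AVC, MC = AVC. MC = 30 - 24q + 6q^2; setting MC = AVC gives 4q^2 - 12q = 0, so q = 3. min AVC = 12.
For P < $12 the firm produces nothing.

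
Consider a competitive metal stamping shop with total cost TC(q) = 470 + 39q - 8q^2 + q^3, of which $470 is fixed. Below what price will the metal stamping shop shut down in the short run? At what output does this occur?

Short-run supply begins at min AVC. From VC = 39q - 8q^2 + q^3, AVC = 39 - 8q + q^2.
dAVC/dq = -8 + 2q = 0 gives q = 4. min AVC = 39 - 8·4 + 4^2 = 23.
For P < $23 the firm produces nothing.

$23 per unit, at q = 4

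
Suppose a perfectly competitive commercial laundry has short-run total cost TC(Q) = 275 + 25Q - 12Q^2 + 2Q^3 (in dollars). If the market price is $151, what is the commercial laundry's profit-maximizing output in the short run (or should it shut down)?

Strip out fixed cost: VC = 25Q - 12Q^2 + 2Q^3. Then AVC = 25 - 12Q + 2Q^2 and MC = 25 - 24Q + 6Q^2.
The AVC parabola has its vertex at Q = 12/4 = 3, where AVC = 25 - 12·3 + 2·3^2 = $7.
Since P = $151 ≥ min AVC = $7, price covers variable cost and the firm should produce.
Set P = MC: 151 = 25 - 24Q + 6Q^2 → -126 - 24Q + 6Q^2 = 0. The roots are Q = -3 and Q = 7; the profit-maximizing output is on the rising part of MC, so Q* = 7.
Check: AVC at Q = 7 is $39 ≤ P, so revenue covers variable cost.
Profit = P·Q − TC = 151·7 − 548 = $509.

Produce at Q = 7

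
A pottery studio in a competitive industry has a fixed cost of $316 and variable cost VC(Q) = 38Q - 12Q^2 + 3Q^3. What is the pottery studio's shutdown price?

The shutdown price is the minimum of AVC. VC = 38Q - 12Q^2 + 3Q^3, so AVC = 38 - 12Q + 3Q^2.
At the minimum of AVC, MC = AVC. MC = 38 - 24Q + 9Q^2; setting MC = AVC gives 6Q^2 - 12Q = 0, so Q = 2. min AVC = 26.
The firm shuts down for any P below $26.

$26 per unit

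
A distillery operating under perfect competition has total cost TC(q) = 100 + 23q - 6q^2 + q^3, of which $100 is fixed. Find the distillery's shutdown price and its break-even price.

AVC = 23 - 6q + q^2; minimized at q = 3, giving min AVC = $14. That is the shutdown price.
ATC = 100/q + 23 - 6q + q^2. Setting dATC/dq = −100/q^2 − 6 + 2q = 0 gives q = 5 (since 2·5^3 − 6·5^2 = 100).
min ATC = 100/5 + 23 − 6·5 + 5^2 = $38. That is the break-even price.
Between these two prices the firm operates at a loss; above $38 it earns a profit.

Shutdown price = $14; break-even price = $38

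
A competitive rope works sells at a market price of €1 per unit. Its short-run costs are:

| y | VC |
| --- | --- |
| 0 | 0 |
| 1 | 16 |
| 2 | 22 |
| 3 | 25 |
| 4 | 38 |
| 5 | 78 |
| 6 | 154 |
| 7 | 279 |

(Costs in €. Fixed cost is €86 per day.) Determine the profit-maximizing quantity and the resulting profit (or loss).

Profit at each row (π = 1y − TC): y=0: -86; y=1: -101; y=2: -106; y=3: -108; y=4: -120; y=5: -159; y=6: -234; y=7: -358.
Profit is highest at y = 0. Equivalently, the lowest AVC in the table is 25/3 ≈ €8.33 at y = 3, and P = €1 falls below it — price never covers variable cost, so the firm shuts down and loses only its fixed cost.

y = 0 (shut down); profit = -€86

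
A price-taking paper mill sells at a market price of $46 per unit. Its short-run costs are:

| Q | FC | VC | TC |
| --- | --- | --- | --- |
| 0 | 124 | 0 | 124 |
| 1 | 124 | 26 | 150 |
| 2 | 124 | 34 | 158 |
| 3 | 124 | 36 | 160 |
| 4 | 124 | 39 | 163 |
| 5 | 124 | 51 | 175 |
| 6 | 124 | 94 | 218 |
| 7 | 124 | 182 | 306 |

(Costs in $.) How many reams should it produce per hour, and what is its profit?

Tabulate TR − TC: Q=0: -124; Q=1: -104; Q=2: -66; Q=3: -22; Q=4: 21; Q=5: 55; Q=6: 58; Q=7: 16.
Profit is maximized at Q = 6. AVC there is 94/6 = $15.67 ≤ P, so producing beats shutting down (which would give -$124).

Q = 6; profit = $58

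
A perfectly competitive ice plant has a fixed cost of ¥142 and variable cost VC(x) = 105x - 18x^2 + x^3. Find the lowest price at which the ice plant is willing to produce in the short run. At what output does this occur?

¥24 per unit, at x = 9

The shutdown price is the minimum of AVC. VC = 105x - 18x^2 + x^3, so AVC = 105 - 18x + x^2.
At the minimum of AVC, MC = AVC. MC = 105 - 36x + 3x^2; setting MC = AVC gives 2x^2 - 18x = 0, so x = 9. min AVC = 24.
The firm shuts down for any P below ¥24.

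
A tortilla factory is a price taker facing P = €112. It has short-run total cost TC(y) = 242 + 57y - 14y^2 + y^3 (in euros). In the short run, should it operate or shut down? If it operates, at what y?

Produce at y = 11

From TC, MC = TC'(y) = 57 - 28y + 3y^2 and AVC = VC/y = 57 - 14y + y^2.
The AVC parabola has its vertex at y = 14/2 = 7, where AVC = 57 - 14·7 + 7^2 = €8.
P = €112 exceeds min AVC = €8, so the firm stays open.
Solving P = MC: -55 - 28y + 3y^2 = 0 ⇒ y = -5/3 or 11. On the upward-sloping branch, y* = 11.
Check: AVC at y = 11 is €24 ≤ P, so revenue covers variable cost.
Profit = P·y − TC = 112·11 − 506 = €726.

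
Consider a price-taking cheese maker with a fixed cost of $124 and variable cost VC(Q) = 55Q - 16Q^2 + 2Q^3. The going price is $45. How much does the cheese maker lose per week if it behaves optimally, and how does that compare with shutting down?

AVC = 55 - 16Q + 2Q^2; min AVC = $23 at Q = 4. Since P = $45 ≥ min AVC, the firm produces.
With MC = 55 - 32Q + 6Q^2, P = MC on the upward-sloping part at Q* = 5.
TR = 45·5 = 225. TC = 124 + 125 = 249. Profit = 225 − 249 = -$24.
Shutting down would mean losing the fixed cost of $124, so operating at a loss of $24 is better by $100.

Profit = -$24 at Q = 5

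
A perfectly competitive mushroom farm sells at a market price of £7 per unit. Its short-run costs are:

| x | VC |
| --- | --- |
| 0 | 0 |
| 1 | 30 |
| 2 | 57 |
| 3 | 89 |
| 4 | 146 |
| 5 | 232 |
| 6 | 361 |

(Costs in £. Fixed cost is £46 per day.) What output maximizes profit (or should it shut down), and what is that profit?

Tabulate TR − TC: x=0: -46; x=1: -69; x=2: -89; x=3: -114; x=4: -164; x=5: -243; x=6: -365.
Profit is highest at x = 0. Equivalently, the lowest AVC in the table is 57/2 ≈ £28.50 at x = 2, and P = £7 falls below it — price never covers variable cost, so the firm shuts down and loses only its fixed cost.

x = 0 (shut down); profit = -£46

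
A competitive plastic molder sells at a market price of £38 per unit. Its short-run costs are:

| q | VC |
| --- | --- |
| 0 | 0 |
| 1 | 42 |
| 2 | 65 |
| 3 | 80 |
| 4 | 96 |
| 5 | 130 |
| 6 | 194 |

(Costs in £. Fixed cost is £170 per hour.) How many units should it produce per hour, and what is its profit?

q = 5; profit = -£110

Profit at each row (π = 38q − TC): q=0: -170; q=1: -174; q=2: -159; q=3: -136; q=4: -114; q=5: -110; q=6: -136.
Profit is maximized at q = 5. AVC there is 130/5 = £26 ≤ P, so producing beats shutting down (which would give -£170).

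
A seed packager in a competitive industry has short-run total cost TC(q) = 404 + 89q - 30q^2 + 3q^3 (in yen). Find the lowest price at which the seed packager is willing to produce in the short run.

The firm shuts down when price falls below the minimum of average variable cost. AVC = VC/q = 89 - 30q + 3q^2.
dAVC/dq = -30 + 6q = 0 gives q = 5. min AVC = 89 - 30·5 + 3·5^2 = 14.
For P < ¥14 the firm produces nothing.

¥14 per unit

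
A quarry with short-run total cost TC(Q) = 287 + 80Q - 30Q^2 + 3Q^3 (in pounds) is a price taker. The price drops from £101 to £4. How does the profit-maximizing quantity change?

AVC = 80 - 30Q + 3Q^2, minimized at Q = 5 where min AVC = £5. MC = 80 - 60Q + 9Q^2.
At P = £101 ≥ min AVC, set P = MC on the rising branch: Q = 7.
At P = £4 < min AVC = £5, price no longer covers variable cost at any output, so the firm shuts down: Q = 0.

Output falls from 7 to 0 (the firm shuts down)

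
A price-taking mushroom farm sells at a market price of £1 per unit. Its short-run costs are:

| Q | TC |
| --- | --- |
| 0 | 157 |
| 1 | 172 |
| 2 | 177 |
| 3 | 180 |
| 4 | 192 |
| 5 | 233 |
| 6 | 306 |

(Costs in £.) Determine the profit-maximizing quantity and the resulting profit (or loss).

Q = 0 (shut down); profit = -£157

Compute π = P·Q − TC at each output: Q=0: -157; Q=1: -171; Q=2: -175; Q=3: -177; Q=4: -188; Q=5: -228; Q=6: -300.
Profit is highest at Q = 0. Equivalently, the lowest AVC in the table is 23/3 ≈ £7.67 at Q = 3, and P = £1 falls below it — price never covers variable cost, so the firm shuts down and loses only its fixed cost.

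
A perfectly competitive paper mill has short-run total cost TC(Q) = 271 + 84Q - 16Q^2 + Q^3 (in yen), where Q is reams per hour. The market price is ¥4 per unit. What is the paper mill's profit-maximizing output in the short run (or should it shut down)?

Variable cost is VC = 84Q - 16Q^2 + Q^3, so AVC = VC/Q = 84 - 16Q + Q^2 and MC = dTC/dQ = 84 - 32Q + 3Q^2.
AVC hits its minimum where MC = AVC, at Q = 8, giving min AVC = 84 - 16·8 + 8^2 = ¥20.
P = ¥4 lies below min AVC = ¥20; no output level covers variable cost.
The firm minimizes its loss by shutting down and losing only its fixed cost of ¥271.

Shut down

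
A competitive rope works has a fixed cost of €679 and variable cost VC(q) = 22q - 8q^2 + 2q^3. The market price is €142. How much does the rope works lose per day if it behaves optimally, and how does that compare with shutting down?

AVC = 22 - 8q + 2q^2; min AVC = €14 at q = 2. Since P = €142 ≥ min AVC, the firm produces.
With MC = 22 - 16q + 6q^2, P = MC on the upward-sloping part at q* = 6.
TR = 142·6 = 852. TC = 679 + 276 = 955. Profit = 852 − 955 = -€103.
Shutting down would mean losing the fixed cost of €679, so operating at a loss of €103 is better by €576.

Profit = -€103 at q = 6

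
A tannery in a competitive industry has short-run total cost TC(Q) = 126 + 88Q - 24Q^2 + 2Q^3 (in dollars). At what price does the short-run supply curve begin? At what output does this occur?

$16 per unit, at Q = 6

Short-run supply begins at min AVC. From VC = 88Q - 24Q^2 + 2Q^3, AVC = 88 - 24Q + 2Q^2.
At the minimum of AVC, MC = AVC. MC = 88 - 48Q + 6Q^2; setting MC = AVC gives 4Q^2 - 24Q = 0, so Q = 6. min AVC = 16.
So the shutdown price is $16.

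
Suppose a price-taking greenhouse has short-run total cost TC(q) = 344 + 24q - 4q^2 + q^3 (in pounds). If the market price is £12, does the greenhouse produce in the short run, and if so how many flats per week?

Strip out fixed cost: VC = 24q - 4q^2 + q^3. Then AVC = 24 - 4q + q^2 and MC = 24 - 8q + 3q^2.
AVC hits its minimum where MC = AVC, at q = 2, giving min AVC = 24 - 4·2 + 2^2 = £20.
Since P = £12 < min AVC = £20, price fails to cover variable cost at any output.
The firm minimizes its loss by shutting down and losing only its fixed cost of £344.

Shut down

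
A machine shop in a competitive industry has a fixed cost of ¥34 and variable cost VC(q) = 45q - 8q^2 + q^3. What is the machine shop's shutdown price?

¥29 per unit

The shutdown price is the minimum of AVC. VC = 45q - 8q^2 + q^3, so AVC = 45 - 8q + q^2.
dAVC/dq = -8 + 2q = 0 gives q = 4. min AVC = 45 - 8·4 + 4^2 = 29.
The firm shuts down for any P below ¥29.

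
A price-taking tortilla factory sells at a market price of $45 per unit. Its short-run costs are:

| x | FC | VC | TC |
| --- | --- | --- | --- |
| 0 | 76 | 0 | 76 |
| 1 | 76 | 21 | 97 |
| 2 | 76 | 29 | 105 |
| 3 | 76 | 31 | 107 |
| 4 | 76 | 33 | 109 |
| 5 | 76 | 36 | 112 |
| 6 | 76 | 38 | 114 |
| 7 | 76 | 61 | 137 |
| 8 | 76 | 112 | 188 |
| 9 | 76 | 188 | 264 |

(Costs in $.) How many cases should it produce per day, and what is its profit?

x = 7; profit = $178

Profit at each row (π = 45x − TC): x=0: -76; x=1: -52; x=2: -15; x=3: 28; x=4: 71; x=5: 113; x=6: 156; x=7: 178; x=8: 172; x=9: 141.
Profit is maximized at x = 7. AVC there is 61/7 = $8.71 ≤ P, so producing beats shutting down (which would give -$76).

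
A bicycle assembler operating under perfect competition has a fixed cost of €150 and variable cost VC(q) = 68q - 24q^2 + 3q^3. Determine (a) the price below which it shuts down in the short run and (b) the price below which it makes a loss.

AVC = 68 - 24q + 3q^2; minimized at q = 4, giving min AVC = €20. That is the shutdown price.
ATC = 150/q + 68 - 24q + 3q^2. Setting dATC/dq = −150/q^2 − 24 + 6q = 0 gives q = 5 (since 6·5^3 − 24·5^2 = 150).
min ATC = 150/5 + 68 − 24·5 + 3·5^2 = €53. That is the break-even price.
For €20 ≤ P < €53 the firm produces at a loss; below €20 it shuts down.

Shutdown price = €20; break-even price = €53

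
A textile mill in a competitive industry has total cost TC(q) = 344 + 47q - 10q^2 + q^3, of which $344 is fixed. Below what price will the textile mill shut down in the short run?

The firm shuts down when price falls below the minimum of average variable cost. AVC = VC/q = 47 - 10q + q^2.
At the minimum of AVC, MC = AVC. MC = 47 - 20q + 3q^2; setting MC = AVC gives 2q^2 - 10q = 0, so q = 5. min AVC = 22.
For P < $22 the firm produces nothing.

$22 per unit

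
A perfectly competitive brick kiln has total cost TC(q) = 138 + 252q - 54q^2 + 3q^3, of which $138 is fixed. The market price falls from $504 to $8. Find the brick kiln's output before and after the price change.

AVC = 252 - 54q + 3q^2, minimized at q = 9 where min AVC = $9. MC = 252 - 108q + 9q^2.
At P = $504 ≥ min AVC, set P = MC on the rising branch: q = 14.
At P = $8 < min AVC = $9, price no longer covers variable cost at any output, so the firm shuts down: q = 0.

Output falls from 14 to 0 (the firm shuts down)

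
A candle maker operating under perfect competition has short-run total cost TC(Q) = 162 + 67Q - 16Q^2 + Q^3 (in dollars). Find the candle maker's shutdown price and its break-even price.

Shutdown price = $3; break-even price = $22

Shutdown price = min AVC. AVC = 67 - 16Q + Q^2, with vertex at Q = 8 and minimum $3.
ATC = 162/Q + 67 - 16Q + Q^2. Setting dATC/dQ = −162/Q^2 − 16 + 2Q = 0 gives Q = 9 (since 2·9^3 − 16·9^2 = 162).
min ATC = 162/9 + 67 − 16·9 + 9^2 = $22. That is the break-even price.
For $3 ≤ P < $22 the firm produces at a loss; below $3 it shuts down.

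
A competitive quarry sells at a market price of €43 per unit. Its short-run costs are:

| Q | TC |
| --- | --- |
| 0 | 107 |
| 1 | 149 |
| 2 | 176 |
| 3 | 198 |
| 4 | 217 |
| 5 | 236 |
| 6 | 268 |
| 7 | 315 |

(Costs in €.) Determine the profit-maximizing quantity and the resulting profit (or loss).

Compute π = P·Q − TC at each output: Q=0: -107; Q=1: -106; Q=2: -90; Q=3: -69; Q=4: -45; Q=5: -21; Q=6: -10; Q=7: -14.
Profit is maximized at Q = 6. AVC there is 161/6 = €26.83 ≤ P, so producing beats shutting down (which would give -€107).

Q = 6; profit = -€10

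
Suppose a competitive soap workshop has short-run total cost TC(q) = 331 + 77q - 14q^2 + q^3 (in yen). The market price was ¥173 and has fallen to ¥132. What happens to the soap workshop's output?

Output falls from 12 to 11

MC = 77 - 28q + 3q^2; the shutdown threshold is min AVC = ¥28 (at q = 7).
With P = ¥173 above the shutdown price, P = MC gives q = 12.
At P = ¥132 ≥ min AVC, set P = MC: q = 11. The firm stays open but cuts output.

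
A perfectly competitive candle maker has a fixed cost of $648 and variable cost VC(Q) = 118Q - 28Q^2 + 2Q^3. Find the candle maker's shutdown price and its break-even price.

Shutdown price = $20; break-even price = $100

AVC = 118 - 28Q + 2Q^2; minimized at Q = 7, giving min AVC = $20. That is the shutdown price.
ATC = 648/Q + 118 - 28Q + 2Q^2. Setting dATC/dQ = −648/Q^2 − 28 + 4Q = 0 gives Q = 9 (since 4·9^3 − 28·9^2 = 648).
min ATC = 648/9 + 118 − 28·9 + 2·9^2 = $100. That is the break-even price.
For $20 ≤ P < $100 the firm produces at a loss; below $20 it shuts down.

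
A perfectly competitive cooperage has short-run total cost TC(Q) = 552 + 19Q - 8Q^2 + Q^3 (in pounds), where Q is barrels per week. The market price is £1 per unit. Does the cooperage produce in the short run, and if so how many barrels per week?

Shut down

Strip out fixed cost: VC = 19Q - 8Q^2 + Q^3. Then AVC = 19 - 8Q + Q^2 and MC = 19 - 16Q + 3Q^2.
The AVC parabola has its vertex at Q = 8/2 = 4, where AVC = 19 - 8·4 + 4^2 = £3.
P = £1 lies below min AVC = £3; no output level covers variable cost.
Shutting down limits the loss to fixed cost, £552.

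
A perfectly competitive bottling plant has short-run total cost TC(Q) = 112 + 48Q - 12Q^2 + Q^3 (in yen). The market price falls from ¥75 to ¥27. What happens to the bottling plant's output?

AVC = 48 - 12Q + Q^2, minimized at Q = 6 where min AVC = ¥12. MC = 48 - 24Q + 3Q^2.
With P = ¥75 above the shutdown price, P = MC gives Q = 9.
At P = ¥27 ≥ min AVC, set P = MC: Q = 7. The firm stays open but cuts output.

Output falls from 9 to 7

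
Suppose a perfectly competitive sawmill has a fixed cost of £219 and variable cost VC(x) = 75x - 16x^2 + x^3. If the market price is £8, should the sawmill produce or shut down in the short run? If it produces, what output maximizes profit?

Variable cost is VC = 75x - 16x^2 + x^3, so AVC = VC/x = 75 - 16x + x^2 and MC = dTC/dx = 75 - 32x + 3x^2.
AVC is minimized where dAVC/dx = -16 + 2x = 0, at x = 8; min AVC = 75 - 16·8 + 8^2 = £11.
P = £8 lies below min AVC = £11; no output level covers variable cost.
Best response: produce nothing and absorb the £219 fixed cost.

Shut down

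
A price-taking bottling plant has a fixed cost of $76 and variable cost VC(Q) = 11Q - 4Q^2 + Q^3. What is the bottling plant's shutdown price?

The firm shuts down when price falls below the minimum of average variable cost. AVC = VC/Q = 11 - 4Q + Q^2.
dAVC/dQ = -4 + 2Q = 0 gives Q = 2. min AVC = 11 - 4·2 + 2^2 = 7.
So the shutdown price is $7.

$7 per unit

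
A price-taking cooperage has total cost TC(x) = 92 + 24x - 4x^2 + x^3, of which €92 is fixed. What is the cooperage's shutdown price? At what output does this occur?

Short-run supply begins at min AVC. From VC = 24x - 4x^2 + x^3, AVC = 24 - 4x + x^2.
dAVC/dx = -4 + 2x = 0 gives x = 2. min AVC = 24 - 4·2 + 2^2 = 20.
For P < €20 the firm produces nothing.

€20 per unit, at x = 2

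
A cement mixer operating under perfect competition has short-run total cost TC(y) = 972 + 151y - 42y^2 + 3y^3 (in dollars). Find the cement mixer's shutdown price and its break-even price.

Shutdown price = $4; break-even price = $124

AVC = 151 - 42y + 3y^2; minimized at y = 7, giving min AVC = $4. That is the shutdown price.
ATC = 972/y + 151 - 42y + 3y^2. Setting dATC/dy = −972/y^2 − 42 + 6y = 0 gives y = 9 (since 6·9^3 − 42·9^2 = 972).
min ATC = 972/9 + 151 − 42·9 + 3·9^2 = $124. That is the break-even price.
Between these two prices the firm operates at a loss; above $124 it earns a profit.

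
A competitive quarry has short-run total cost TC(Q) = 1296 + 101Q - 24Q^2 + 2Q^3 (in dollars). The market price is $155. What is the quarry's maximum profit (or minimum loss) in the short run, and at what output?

Profit = -$324 at Q = 9

AVC = 101 - 24Q + 2Q^2; min AVC = $29 at Q = 6. Since P = $155 ≥ min AVC, the firm produces.
With MC = 101 - 48Q + 6Q^2, P = MC on the upward-sloping part at Q* = 9.
TR = 155·9 = 1395. TC = 1296 + 423 = 1719. Profit = 1395 − 1719 = -$324.
By producing, the firm covers all variable cost plus $972 of fixed cost; shutting down would lose the full $1296.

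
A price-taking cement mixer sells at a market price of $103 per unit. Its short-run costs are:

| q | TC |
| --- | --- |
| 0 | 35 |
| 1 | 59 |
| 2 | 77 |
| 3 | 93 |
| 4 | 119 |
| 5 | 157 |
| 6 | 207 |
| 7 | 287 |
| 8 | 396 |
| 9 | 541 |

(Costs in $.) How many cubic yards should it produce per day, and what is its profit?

q = 7; profit = $434

Compute π = P·q − TC at each output: q=0: -35; q=1: 44; q=2: 129; q=3: 216; q=4: 293; q=5: 358; q=6: 411; q=7: 434; q=8: 428; q=9: 386.
Profit is maximized at q = 7. AVC there is 252/7 = $36 ≤ P, so producing beats shutting down (which would give -$35).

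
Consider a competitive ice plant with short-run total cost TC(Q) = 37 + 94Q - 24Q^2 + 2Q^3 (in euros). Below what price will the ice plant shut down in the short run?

The shutdown price is the minimum of AVC. VC = 94Q - 24Q^2 + 2Q^3, so AVC = 94 - 24Q + 2Q^2.
dAVC/dQ = -24 + 4Q = 0 gives Q = 6. min AVC = 94 - 24·6 + 2·6^2 = 22.
For P < €22 the firm produces nothing.

€22 per unit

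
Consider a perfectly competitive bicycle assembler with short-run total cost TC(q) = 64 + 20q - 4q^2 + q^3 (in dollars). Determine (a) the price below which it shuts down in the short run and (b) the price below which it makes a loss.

Shutdown price = $16; break-even price = $36

Shutdown price = min AVC. AVC = 20 - 4q + q^2, with vertex at q = 2 and minimum $16.
ATC = 64/q + 20 - 4q + q^2. Setting dATC/dq = −64/q^2 − 4 + 2q = 0 gives q = 4 (since 2·4^3 − 4·4^2 = 64).
min ATC = 64/4 + 20 − 4·4 + 4^2 = $36. That is the break-even price.
Between these two prices the firm operates at a loss; above $36 it earns a profit.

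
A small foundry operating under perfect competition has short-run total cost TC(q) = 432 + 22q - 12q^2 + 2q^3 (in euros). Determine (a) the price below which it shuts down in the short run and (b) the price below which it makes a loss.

Shutdown price = €4; break-even price = €94

AVC = 22 - 12q + 2q^2; minimized at q = 3, giving min AVC = €4. That is the shutdown price.
ATC = 432/q + 22 - 12q + 2q^2. Setting dATC/dq = −432/q^2 − 12 + 4q = 0 gives q = 6 (since 4·6^3 − 12·6^2 = 432).
min ATC = 432/6 + 22 − 12·6 + 2·6^2 = €94. That is the break-even price.
Between these two prices the firm operates at a loss; above €94 it earns a profit.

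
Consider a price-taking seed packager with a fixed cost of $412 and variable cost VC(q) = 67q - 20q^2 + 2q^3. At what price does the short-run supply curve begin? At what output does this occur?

$17 per unit, at q = 5

Short-run supply begins at min AVC. From VC = 67q - 20q^2 + 2q^3, AVC = 67 - 20q + 2q^2.
dAVC/dq = -20 + 4q = 0 gives q = 5. min AVC = 67 - 20·5 + 2·5^2 = 17.
For P < $17 the firm produces nothing.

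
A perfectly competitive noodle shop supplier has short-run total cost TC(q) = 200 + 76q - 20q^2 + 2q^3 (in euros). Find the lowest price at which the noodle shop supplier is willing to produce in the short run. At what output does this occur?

Short-run supply begins at min AVC. From VC = 76q - 20q^2 + 2q^3, AVC = 76 - 20q + 2q^2.
dAVC/dq = -20 + 4q = 0 gives q = 5. min AVC = 76 - 20·5 + 2·5^2 = 26.
So the shutdown price is €26.

€26 per unit, at q = 5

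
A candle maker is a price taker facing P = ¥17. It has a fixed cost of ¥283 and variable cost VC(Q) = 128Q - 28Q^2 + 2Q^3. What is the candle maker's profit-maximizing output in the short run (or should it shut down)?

Shut down

From TC, MC = TC'(Q) = 128 - 56Q + 6Q^2 and AVC = VC/Q = 128 - 28Q + 2Q^2.
AVC hits its minimum where MC = AVC, at Q = 7, giving min AVC = 128 - 28·7 + 2·7^2 = ¥30.
P = ¥17 lies below min AVC = ¥30; no output level covers variable cost.
Best response: produce nothing and absorb the ¥283 fixed cost.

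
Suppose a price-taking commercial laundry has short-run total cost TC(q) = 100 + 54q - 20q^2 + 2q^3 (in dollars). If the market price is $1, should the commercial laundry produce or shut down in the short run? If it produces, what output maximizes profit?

Shut down

From TC, MC = TC'(q) = 54 - 40q + 6q^2 and AVC = VC/q = 54 - 20q + 2q^2.
The AVC parabola has its vertex at q = 20/4 = 5, where AVC = 54 - 20·5 + 2·5^2 = $4.
Since P = $1 < min AVC = $4, price fails to cover variable cost at any output.
The firm minimizes its loss by shutting down and losing only its fixed cost of $100.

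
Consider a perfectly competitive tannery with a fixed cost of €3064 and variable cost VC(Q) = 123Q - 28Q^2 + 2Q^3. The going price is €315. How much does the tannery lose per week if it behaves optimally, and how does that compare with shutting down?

AVC = 123 - 28Q + 2Q^2 has its minimum €25 at Q = 7; price €315 clears that bar, so the firm operates.
MC = 123 - 56Q + 6Q^2. Setting P = MC and taking the root on the rising branch gives Q* = 12.
TR = 315·12 = 3780. TC = 3064 + 900 = 3964. Profit = 3780 − 3964 = -€184.
Shutting down would mean losing the fixed cost of €3064, so operating at a loss of €184 is better by €2880.

Profit = -€184 at Q = 12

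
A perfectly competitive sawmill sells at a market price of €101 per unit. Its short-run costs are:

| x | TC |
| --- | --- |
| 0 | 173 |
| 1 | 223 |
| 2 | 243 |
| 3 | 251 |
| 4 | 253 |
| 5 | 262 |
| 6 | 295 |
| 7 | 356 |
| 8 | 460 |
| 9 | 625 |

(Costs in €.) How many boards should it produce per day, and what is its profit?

Profit at each row (π = 101x − TC): x=0: -173; x=1: -122; x=2: -41; x=3: 52; x=4: 151; x=5: 243; x=6: 311; x=7: 351; x=8: 348; x=9: 284.
Profit is maximized at x = 7. AVC there is 183/7 = €26.14 ≤ P, so producing beats shutting down (which would give -€173).

x = 7; profit = €351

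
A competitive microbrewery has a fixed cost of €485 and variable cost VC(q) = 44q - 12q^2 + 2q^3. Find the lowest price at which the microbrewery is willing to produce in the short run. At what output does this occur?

The shutdown price is the minimum of AVC. VC = 44q - 12q^2 + 2q^3, so AVC = 44 - 12q + 2q^2.
At the minimum of AVC, MC = AVC. MC = 44 - 24q + 6q^2; setting MC = AVC gives 4q^2 - 12q = 0, so q = 3. min AVC = 26.
The firm shuts down for any P below €26.

€26 per unit, at q = 3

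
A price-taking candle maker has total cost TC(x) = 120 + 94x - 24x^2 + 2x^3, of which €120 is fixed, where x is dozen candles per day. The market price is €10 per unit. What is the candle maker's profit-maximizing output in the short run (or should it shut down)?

Shut down

Variable cost is VC = 94x - 24x^2 + 2x^3, so AVC = VC/x = 94 - 24x + 2x^2 and MC = dTC/dx = 94 - 48x + 6x^2.
AVC hits its minimum where MC = AVC, at x = 6, giving min AVC = 94 - 24·6 + 2·6^2 = €22.
P = €10 lies below min AVC = €22; no output level covers variable cost.
Shutting down limits the loss to fixed cost, €120.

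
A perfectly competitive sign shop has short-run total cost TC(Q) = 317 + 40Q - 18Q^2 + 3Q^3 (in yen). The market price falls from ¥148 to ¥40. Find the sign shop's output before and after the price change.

Output falls from 6 to 4

AVC = 40 - 18Q + 3Q^2, minimized at Q = 3 where min AVC = ¥13. MC = 40 - 36Q + 9Q^2.
With P = ¥148 above the shutdown price, P = MC gives Q = 6.
At P = ¥40 ≥ min AVC, set P = MC: Q = 4. The firm stays open but cuts output.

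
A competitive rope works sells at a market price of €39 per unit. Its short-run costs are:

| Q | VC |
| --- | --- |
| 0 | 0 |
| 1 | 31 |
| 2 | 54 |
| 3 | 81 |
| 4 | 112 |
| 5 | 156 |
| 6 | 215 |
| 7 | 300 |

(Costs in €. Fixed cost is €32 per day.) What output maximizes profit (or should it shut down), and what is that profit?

Profit at each row (π = 39Q − TC): Q=0: -32; Q=1: -24; Q=2: -8; Q=3: 4; Q=4: 12; Q=5: 7; Q=6: -13; Q=7: -59.
Profit is maximized at Q = 4. AVC there is 112/4 = €28 ≤ P, so producing beats shutting down (which would give -€32).

Q = 4; profit = €12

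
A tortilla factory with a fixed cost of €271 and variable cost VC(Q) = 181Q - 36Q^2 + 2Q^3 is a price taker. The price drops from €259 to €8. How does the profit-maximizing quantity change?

AVC = 181 - 36Q + 2Q^2, minimized at Q = 9 where min AVC = €19. MC = 181 - 72Q + 6Q^2.
With P = €259 above the shutdown price, P = MC gives Q = 13.
At P = €8 < min AVC = €19, price no longer covers variable cost at any output, so the firm shuts down: Q = 0.

Output falls from 13 to 0 (the firm shuts down)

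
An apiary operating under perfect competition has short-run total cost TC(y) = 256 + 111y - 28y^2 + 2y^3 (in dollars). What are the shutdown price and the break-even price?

Shutdown price = min AVC. AVC = 111 - 28y + 2y^2, with vertex at y = 7 and minimum $13.
ATC = 256/y + 111 - 28y + 2y^2. Setting dATC/dy = −256/y^2 − 28 + 4y = 0 gives y = 8 (since 4·8^3 − 28·8^2 = 256).
min ATC = 256/8 + 111 − 28·8 + 2·8^2 = $47. That is the break-even price.
Between these two prices the firm operates at a loss; above $47 it earns a profit.

Shutdown price = $13; break-even price = $47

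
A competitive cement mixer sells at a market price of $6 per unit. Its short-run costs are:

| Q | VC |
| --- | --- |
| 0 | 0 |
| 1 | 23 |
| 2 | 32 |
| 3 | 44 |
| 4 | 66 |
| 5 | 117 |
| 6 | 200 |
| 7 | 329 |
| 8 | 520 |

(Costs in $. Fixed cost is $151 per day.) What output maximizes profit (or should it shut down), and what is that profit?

Profit at each row (π = 6Q − TC): Q=0: -151; Q=1: -168; Q=2: -171; Q=3: -177; Q=4: -193; Q=5: -238; Q=6: -315; Q=7: -438; Q=8: -623.
Profit is highest at Q = 0. Equivalently, the lowest AVC in the table is 44/3 ≈ $14.67 at Q = 3, and P = $6 falls below it — price never covers variable cost, so the firm shuts down and loses only its fixed cost.

Q = 0 (shut down); profit = -$151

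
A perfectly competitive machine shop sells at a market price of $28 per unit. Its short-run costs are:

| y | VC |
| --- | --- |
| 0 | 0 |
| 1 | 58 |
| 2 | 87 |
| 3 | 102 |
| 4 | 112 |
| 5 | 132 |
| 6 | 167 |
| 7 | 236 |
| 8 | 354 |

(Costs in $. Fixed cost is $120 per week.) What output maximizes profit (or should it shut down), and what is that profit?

y = 5; profit = -$112

Compute π = P·y − TC at each output: y=0: -120; y=1: -150; y=2: -151; y=3: -138; y=4: -120; y=5: -112; y=6: -119; y=7: -160; y=8: -250.
Profit is maximized at y = 5. AVC there is 132/5 = $26.40 ≤ P, so producing beats shutting down (which would give -$120).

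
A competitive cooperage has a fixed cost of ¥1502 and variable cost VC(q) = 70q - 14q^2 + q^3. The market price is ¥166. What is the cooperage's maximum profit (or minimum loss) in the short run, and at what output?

Profit = -¥62 at q = 12

AVC = 70 - 14q + q^2; min AVC = ¥21 at q = 7. Since P = ¥166 ≥ min AVC, the firm produces.
MC = 70 - 28q + 3q^2. Setting P = MC and taking the root on the rising branch gives q* = 12.
TR = 166·12 = 1992. TC = 1502 + 552 = 2054. Profit = 1992 − 2054 = -¥62.
Shutting down would mean losing the fixed cost of ¥1502, so operating at a loss of ¥62 is better by ¥1440.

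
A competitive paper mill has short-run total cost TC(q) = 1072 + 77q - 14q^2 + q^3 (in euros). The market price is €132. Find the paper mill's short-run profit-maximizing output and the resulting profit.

AVC = 77 - 14q + q^2; min AVC = €28 at q = 7. Since P = €132 ≥ min AVC, the firm produces.
With MC = 77 - 28q + 3q^2, P = MC on the upward-sloping part at q* = 11.
TR = 132·11 = 1452. TC = 1072 + 484 = 1556. Profit = 1452 − 1556 = -€104.
By producing, the firm covers all variable cost plus €968 of fixed cost; shutting down would lose the full €1072.

Profit = -€104 at q = 11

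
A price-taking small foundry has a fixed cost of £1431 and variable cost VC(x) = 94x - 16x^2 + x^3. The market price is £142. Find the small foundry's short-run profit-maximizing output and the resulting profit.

AVC = 94 - 16x + x^2 has its minimum £30 at x = 8; price £142 clears that bar, so the firm operates.
With MC = 94 - 32x + 3x^2, P = MC on the upward-sloping part at x* = 12.
TR = 142·12 = 1704. TC = 1431 + 552 = 1983. Profit = 1704 − 1983 = -£279.
Shutting down would mean losing the fixed cost of £1431, so operating at a loss of £279 is better by £1152.

Profit = -£279 at x = 12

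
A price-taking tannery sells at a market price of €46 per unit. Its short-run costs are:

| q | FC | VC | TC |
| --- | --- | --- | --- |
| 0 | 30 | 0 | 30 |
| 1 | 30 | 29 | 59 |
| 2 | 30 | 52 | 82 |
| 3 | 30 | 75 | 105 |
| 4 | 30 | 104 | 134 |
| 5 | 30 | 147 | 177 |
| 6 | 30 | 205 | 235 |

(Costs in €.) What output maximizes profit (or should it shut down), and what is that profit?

Compute π = P·q − TC at each output: q=0: -30; q=1: -13; q=2: 10; q=3: 33; q=4: 50; q=5: 53; q=6: 41.
Profit is maximized at q = 5. AVC there is 147/5 = €29.40 ≤ P, so producing beats shutting down (which would give -€30).

q = 5; profit = €53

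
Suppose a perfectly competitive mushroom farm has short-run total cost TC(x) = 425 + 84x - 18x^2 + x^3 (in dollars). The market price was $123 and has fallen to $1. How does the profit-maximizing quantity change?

AVC = 84 - 18x + x^2, minimized at x = 9 where min AVC = $3. MC = 84 - 36x + 3x^2.
At P = $123 ≥ min AVC, set P = MC on the rising branch: x = 13.
At P = $1 < min AVC = $3, price no longer covers variable cost at any output, so the firm shuts down: x = 0.

Output falls from 13 to 0 (the firm shuts down)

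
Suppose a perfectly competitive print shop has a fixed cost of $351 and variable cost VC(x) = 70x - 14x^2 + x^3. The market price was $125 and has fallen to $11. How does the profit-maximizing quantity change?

AVC = 70 - 14x + x^2, minimized at x = 7 where min AVC = $21. MC = 70 - 28x + 3x^2.
At P = $125 ≥ min AVC, set P = MC on the rising branch: x = 11.
At P = $11 < min AVC = $21, price no longer covers variable cost at any output, so the firm shuts down: x = 0.

Output falls from 11 to 0 (the firm shuts down)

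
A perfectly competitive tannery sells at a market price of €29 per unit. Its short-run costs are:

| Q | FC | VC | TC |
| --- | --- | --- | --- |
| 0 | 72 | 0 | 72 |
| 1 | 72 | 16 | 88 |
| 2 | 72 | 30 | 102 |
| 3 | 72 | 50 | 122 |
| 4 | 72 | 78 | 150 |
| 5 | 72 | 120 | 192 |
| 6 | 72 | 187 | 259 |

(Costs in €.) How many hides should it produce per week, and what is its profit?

Compute π = P·Q − TC at each output: Q=0: -72; Q=1: -59; Q=2: -44; Q=3: -35; Q=4: -34; Q=5: -47; Q=6: -85.
Profit is maximized at Q = 4. AVC there is 78/4 = €19.50 ≤ P, so producing beats shutting down (which would give -€72).

Q = 4; profit = -€34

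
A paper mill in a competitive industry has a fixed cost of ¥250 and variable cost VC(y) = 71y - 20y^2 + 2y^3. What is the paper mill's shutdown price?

The shutdown price is the minimum of AVC. VC = 71y - 20y^2 + 2y^3, so AVC = 71 - 20y + 2y^2.
dAVC/dy = -20 + 4y = 0 gives y = 5. min AVC = 71 - 20·5 + 2·5^2 = 21.
So the shutdown price is ¥21.

¥21 per unit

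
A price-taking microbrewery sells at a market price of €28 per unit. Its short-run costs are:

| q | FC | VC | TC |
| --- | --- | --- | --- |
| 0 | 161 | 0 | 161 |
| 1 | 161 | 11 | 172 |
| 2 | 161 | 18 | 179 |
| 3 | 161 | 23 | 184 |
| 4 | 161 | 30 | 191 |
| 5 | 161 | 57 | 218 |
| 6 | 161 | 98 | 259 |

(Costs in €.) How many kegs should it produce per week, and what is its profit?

Tabulate TR − TC: q=0: -161; q=1: -144; q=2: -123; q=3: -100; q=4: -79; q=5: -78; q=6: -91.
Profit is maximized at q = 5. AVC there is 57/5 = €11.40 ≤ P, so producing beats shutting down (which would give -€161).

q = 5; profit = -€78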